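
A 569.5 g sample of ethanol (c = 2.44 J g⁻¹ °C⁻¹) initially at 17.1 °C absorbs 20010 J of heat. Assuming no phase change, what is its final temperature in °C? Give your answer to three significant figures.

ΔT = q / (m c) = 20010 / (569.5 × 2.44) = 14.40 °C
T_f = 17.1 + 14.40 = 31.50 °C

T_f = 31.5 °C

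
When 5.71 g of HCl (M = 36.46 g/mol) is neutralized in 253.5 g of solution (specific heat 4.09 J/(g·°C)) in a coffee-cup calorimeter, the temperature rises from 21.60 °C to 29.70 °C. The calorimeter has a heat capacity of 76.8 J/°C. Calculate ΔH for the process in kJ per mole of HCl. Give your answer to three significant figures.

ΔH = -57.6 kJ/mol

|ΔT| = |29.70 − 21.60| = 8.10 °C
|q_surr| = (253.5 × 4.09 + 76.8) × 8.10 = 1113.615 × 8.10 = 9020 J
n(HCl) = 5.71 / 36.46 = 0.1566 mol
Temperature rose, so q_rxn = −|q_surr| = -9.020 kJ
ΔH = q_rxn / n = -57.60 kJ/mol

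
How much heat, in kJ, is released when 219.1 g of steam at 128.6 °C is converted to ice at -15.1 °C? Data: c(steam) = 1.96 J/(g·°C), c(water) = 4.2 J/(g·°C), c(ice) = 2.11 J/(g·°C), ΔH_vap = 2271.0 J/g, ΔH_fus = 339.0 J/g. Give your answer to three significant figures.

q = 683 kJ

q1 (cool steam 128.6→100 °C): 219.1 × 1.96 × 28.6 = 12282 J
q2 (condense at 100 °C): 219.1 × 2271.0 = 497576 J
q3 (cool water 100→0 °C): 219.1 × 4.2 × 100.0 = 92022 J
q4 (freeze at 0 °C): 219.1 × 339.0 = 74275 J
q5 (cool ice 0→-15.1 °C): 219.1 × 2.11 × 15.1 = 6981 J
Total: 12282 + 497576 + 92022 + 74275 + 6981 = 683136 J = 683 kJ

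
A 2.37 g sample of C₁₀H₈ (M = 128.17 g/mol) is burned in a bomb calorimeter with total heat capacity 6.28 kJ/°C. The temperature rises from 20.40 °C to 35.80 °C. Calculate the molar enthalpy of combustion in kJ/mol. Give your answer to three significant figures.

ΔH = -5230 kJ/mol

ΔT = 35.80 − 20.40 = 15.40 °C
q_cal = C_cal × ΔT = 6.28 × 15.40 = 96.712 kJ
n = 2.37 / 128.17 = 0.01849 mol
q_rxn = −q_cal = -96.712 kJ
ΔH = -96.712 / 0.01849 = -5231 kJ/mol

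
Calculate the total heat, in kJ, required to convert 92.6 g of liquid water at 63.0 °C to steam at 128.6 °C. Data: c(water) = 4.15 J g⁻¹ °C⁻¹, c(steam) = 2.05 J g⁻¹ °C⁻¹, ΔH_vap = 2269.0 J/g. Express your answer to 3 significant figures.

q1 (heat water 63.0→100.0 °C): 92.6 × 4.15 × 37.0 = 14219 J
q2 (vaporize at 100 °C): 92.6 × 2269.0 = 210109 J
q3 (heat steam 100.0→128.6 °C): 92.6 × 2.05 × 28.6 = 5429 J
Total: 14219 + 210109 + 5429 = 229757 J = 230 kJ

q = 230 kJ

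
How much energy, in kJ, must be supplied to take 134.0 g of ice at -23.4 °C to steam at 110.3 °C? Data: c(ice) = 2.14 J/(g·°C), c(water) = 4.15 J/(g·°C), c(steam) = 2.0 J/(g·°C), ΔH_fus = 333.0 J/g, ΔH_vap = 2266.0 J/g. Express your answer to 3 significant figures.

q1 (heat ice -23.4→0.0 °C): 134.0 × 2.14 × 23.4 = 6710 J
q2 (melt at 0 °C): 134.0 × 333.0 = 44622 J
q3 (heat water 0.0→100.0 °C): 134.0 × 4.15 × 100.0 = 55610 J
q4 (vaporize at 100 °C): 134.0 × 2266.0 = 303644 J
q5 (heat steam 100.0→110.3 °C): 134.0 × 2.0 × 10.3 = 2760 J
Total: 6710 + 44622 + 55610 + 303644 + 2760 = 413346 J = 413 kJ

q = 413 kJ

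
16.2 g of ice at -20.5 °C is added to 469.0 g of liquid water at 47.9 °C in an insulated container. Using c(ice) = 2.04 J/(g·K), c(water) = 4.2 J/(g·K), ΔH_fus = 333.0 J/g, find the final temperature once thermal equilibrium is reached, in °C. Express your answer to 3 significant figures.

Heat to bring ice to 0 °C and melt it: q₁ = 16.2×2.04×20.5 + 16.2×333.0 = 6072.1 J
Heat the water can supply cooling to 0 °C: 469.0×4.2×47.9 = 94353.4 J > q₁, so all ice melts.
Energy balance: 469.0×4.2×(47.9 − T) = 6072.1 + 16.2×4.2×(T − 0)
1969.8(47.9 − T) = 6072.1 + 68.04 T
94353.4 − 6072.1 = 2037.84 T
T = 88281.3 / 2037.84 = 43.32 °C

T_f = 43.3 °C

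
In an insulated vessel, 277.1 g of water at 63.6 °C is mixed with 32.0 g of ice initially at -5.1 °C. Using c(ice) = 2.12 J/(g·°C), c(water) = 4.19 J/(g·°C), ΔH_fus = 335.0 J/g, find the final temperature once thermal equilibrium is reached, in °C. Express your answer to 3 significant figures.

T_f = 48.5 °C

Heat to bring ice to 0 °C and melt it: q₁ = 32.0×2.12×5.1 + 32.0×335.0 = 11066 J
Heat the water can supply cooling to 0 °C: 277.1×4.19×63.6 = 73842.7 J > q₁, so all ice melts.
Energy balance: 277.1×4.19×(63.6 − T) = 11066 + 32.0×4.19×(T − 0)
1161.049(63.6 − T) = 11066 + 134.08 T
73842.7 − 11066 = 1295.129 T
T = 62776.7 / 1295.129 = 48.47 °C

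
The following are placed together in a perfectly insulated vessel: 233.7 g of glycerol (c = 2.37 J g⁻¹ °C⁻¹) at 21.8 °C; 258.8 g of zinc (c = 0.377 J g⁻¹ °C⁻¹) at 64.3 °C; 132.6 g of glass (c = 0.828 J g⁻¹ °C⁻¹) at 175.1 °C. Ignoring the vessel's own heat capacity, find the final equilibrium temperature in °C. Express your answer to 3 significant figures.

Σ mᵢcᵢ(T − Tᵢ) = 0  ⇒  T = Σ mᵢcᵢTᵢ / Σ mᵢcᵢ
Σ mᵢcᵢ = 233.7×2.37 + 258.8×0.377 + 132.6×0.828 = 761.2294
Σ mᵢcᵢTᵢ = 553.869×21.8 + 97.5676×64.3 + 109.7928×175.1 = 37573
T = 37573 / 761.2294 = 49.36 °C

T_f = 49.4 °C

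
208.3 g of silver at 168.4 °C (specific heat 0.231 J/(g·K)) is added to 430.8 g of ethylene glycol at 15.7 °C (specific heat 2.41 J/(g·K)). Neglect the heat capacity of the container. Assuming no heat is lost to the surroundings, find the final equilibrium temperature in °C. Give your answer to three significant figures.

T_f = 22.5 °C

Heat lost by silver = heat gained by ethylene glycol.
(208.3)(0.231)(168.4 − T) = (430.8)(2.41)(T − 15.7)
48.1173 (168.4 − T) = 1038.228 (T − 15.7)
8103.0 − 48.1173 T = 1038.228 T − 16300
24403.0 = 1086.3453 T
T = 22.46 °C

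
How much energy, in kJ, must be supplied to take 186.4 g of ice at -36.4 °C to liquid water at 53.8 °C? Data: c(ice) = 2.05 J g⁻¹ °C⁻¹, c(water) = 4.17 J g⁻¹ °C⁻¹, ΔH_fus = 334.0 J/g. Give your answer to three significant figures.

q = 118 kJ

q1 (heat ice -36.4→0.0 °C): 186.4 × 2.05 × 36.4 = 13909 J
q2 (melt at 0 °C): 186.4 × 334.0 = 62258 J
q3 (heat water 0.0→53.8 °C): 186.4 × 4.17 × 53.8 = 41818 J
Total: 13909 + 62258 + 41818 = 117985 J = 118 kJ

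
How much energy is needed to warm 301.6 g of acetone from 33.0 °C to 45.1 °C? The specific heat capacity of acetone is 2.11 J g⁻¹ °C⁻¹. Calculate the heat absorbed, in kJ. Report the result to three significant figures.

q = 7.70 kJ

q = m c ΔT = 301.6 × 2.11 × (45.1 − 33.0)
q = 301.6 × 2.11 × 12.1 = 7700 J = 7.70 kJ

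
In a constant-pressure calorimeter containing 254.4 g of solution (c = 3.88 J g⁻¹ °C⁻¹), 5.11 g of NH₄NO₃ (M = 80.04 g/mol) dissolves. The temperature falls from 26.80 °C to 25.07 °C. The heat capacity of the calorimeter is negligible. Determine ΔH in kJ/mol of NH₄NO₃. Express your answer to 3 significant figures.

|ΔT| = |25.07 − 26.80| = 1.73 °C
|q_surr| = (254.4 × 3.88) × 1.73 = 987.072 × 1.73 = 1707.6 J
n(NH₄NO₃) = 5.11 / 80.04 = 0.063843 mol
Temperature fell, so q_rxn = +|q_surr| = 1.7076 kJ
ΔH = q_rxn / n = 26.747 kJ/mol

ΔH = 26.7 kJ/mol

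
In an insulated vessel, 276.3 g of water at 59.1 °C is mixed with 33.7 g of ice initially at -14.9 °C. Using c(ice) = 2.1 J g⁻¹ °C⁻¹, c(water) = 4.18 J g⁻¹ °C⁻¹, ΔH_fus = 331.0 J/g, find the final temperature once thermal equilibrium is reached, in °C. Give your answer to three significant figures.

T_f = 43.3 °C

Heat to bring ice to 0 °C and melt it: q₁ = 33.7×2.1×14.9 + 33.7×331.0 = 12209 J
Heat the water can supply cooling to 0 °C: 276.3×4.18×59.1 = 68256.6 J > q₁, so all ice melts.
Energy balance: 276.3×4.18×(59.1 − T) = 12209 + 33.7×4.18×(T − 0)
1154.934(59.1 − T) = 12209 + 140.866 T
68256.6 − 12209 = 1295.800 T
T = 56047.6 / 1295.800 = 43.25 °C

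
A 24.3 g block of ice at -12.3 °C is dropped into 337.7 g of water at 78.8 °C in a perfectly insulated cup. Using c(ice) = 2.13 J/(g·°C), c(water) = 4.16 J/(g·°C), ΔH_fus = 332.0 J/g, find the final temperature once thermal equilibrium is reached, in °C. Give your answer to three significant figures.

Heat to bring ice to 0 °C and melt it: q₁ = 24.3×2.13×12.3 + 24.3×332.0 = 8704.2 J
Heat the water can supply cooling to 0 °C: 337.7×4.16×78.8 = 110701 J > q₁, so all ice melts.
Energy balance: 337.7×4.16×(78.8 − T) = 8704.2 + 24.3×4.16×(T − 0)
1404.832(78.8 − T) = 8704.2 + 101.088 T
110701 − 8704.2 = 1505.920 T
T = 101996.8 / 1505.920 = 67.73 °C

T_f = 67.7 °C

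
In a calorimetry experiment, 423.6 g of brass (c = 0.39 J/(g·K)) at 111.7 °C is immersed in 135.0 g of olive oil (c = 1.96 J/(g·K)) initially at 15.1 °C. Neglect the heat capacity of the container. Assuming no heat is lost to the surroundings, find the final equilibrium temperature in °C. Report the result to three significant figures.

T_f = 52.2 °C

Heat lost by brass = heat gained by olive oil.
(423.6)(0.39)(111.7 − T) = (135.0)(1.96)(T − 15.1)
165.204 (111.7 − T) = 264.6 (T − 15.1)
18453 − 165.204 T = 264.6 T − 3995.5
22448.5 = 429.804 T
T = 52.23 °C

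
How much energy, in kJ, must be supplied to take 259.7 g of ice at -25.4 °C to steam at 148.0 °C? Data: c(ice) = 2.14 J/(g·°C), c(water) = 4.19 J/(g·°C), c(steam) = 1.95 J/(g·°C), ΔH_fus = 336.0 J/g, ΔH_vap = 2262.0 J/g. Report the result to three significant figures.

q1 (heat ice -25.4→0.0 °C): 259.7 × 2.14 × 25.4 = 14116 J
q2 (melt at 0 °C): 259.7 × 336.0 = 87259 J
q3 (heat water 0.0→100.0 °C): 259.7 × 4.19 × 100.0 = 108814 J
q4 (vaporize at 100 °C): 259.7 × 2262.0 = 587441 J
q5 (heat steam 100.0→148.0 °C): 259.7 × 1.95 × 48.0 = 24308 J
Total: 14116 + 87259 + 108814 + 587441 + 24308 = 821938 J = 822 kJ

q = 822 kJ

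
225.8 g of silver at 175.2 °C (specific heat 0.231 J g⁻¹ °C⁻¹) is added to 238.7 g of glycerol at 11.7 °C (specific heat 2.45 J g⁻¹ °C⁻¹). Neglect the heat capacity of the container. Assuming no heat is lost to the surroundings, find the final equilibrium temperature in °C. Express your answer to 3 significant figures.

T_f = 25.1 °C

Heat lost by silver = heat gained by glycerol.
(225.8)(0.231)(175.2 − T) = (238.7)(2.45)(T − 11.7)
52.1598 (175.2 − T) = 584.815 (T − 11.7)
9138.4 − 52.1598 T = 584.815 T − 6842.3
15980.7 = 636.9748 T
T = 25.09 °C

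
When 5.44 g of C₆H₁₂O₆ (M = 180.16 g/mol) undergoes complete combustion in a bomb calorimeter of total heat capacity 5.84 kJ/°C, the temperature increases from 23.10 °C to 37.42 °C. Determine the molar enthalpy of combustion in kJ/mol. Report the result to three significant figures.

ΔH = -2770 kJ/mol

ΔT = 37.42 − 23.10 = 14.32 °C
q_cal = C_cal × ΔT = 5.84 × 14.32 = 83.6288 kJ
n = 5.44 / 180.16 = 0.03020 mol
q_rxn = −q_cal = -83.6288 kJ
ΔH = -83.6288 / 0.03020 = -2769 kJ/mol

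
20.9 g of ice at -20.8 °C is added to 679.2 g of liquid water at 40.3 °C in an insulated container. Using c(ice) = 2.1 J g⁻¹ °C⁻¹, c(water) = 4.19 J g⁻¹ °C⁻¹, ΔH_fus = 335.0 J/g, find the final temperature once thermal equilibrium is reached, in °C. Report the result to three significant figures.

Heat to bring ice to 0 °C and melt it: q₁ = 20.9×2.1×20.8 + 20.9×335.0 = 7914.4 J
Heat the water can supply cooling to 0 °C: 679.2×4.19×40.3 = 114688 J > q₁, so all ice melts.
Energy balance: 679.2×4.19×(40.3 − T) = 7914.4 + 20.9×4.19×(T − 0)
2845.848(40.3 − T) = 7914.4 + 87.571 T
114688 − 7914.4 = 2933.419 T
T = 106773.6 / 2933.419 = 36.40 °C

T_f = 36.4 °C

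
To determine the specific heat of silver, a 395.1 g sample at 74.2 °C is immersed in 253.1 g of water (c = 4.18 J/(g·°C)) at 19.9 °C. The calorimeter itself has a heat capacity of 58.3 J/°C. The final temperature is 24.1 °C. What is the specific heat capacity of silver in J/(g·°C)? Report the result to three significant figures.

c = 0.237 J/(g·°C)

q_gained = (253.1 × 4.18 + 58.3) × (24.1 − 19.9) = 4688 J
q_lost = 395.1 × c × (74.2 − 24.1) = 19794.51 c
Set equal: c = 4688 / 19794.51 = 0.237 J/(g·°C)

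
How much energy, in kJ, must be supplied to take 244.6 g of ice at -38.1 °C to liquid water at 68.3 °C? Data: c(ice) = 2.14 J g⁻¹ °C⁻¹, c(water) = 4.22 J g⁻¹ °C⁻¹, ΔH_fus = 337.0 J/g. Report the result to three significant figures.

q = 173 kJ

q1 (heat ice -38.1→0.0 °C): 244.6 × 2.14 × 38.1 = 19943 J
q2 (melt at 0 °C): 244.6 × 337.0 = 82430 J
q3 (heat water 0.0→68.3 °C): 244.6 × 4.22 × 68.3 = 70500 J
Total: 19943 + 82430 + 70500 = 172873 J = 173 kJ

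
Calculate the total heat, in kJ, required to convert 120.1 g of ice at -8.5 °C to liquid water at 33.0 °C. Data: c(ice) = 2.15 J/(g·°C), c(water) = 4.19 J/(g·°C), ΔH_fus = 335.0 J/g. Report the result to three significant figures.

q = 59.0 kJ

q1 (heat ice -8.5→0.0 °C): 120.1 × 2.15 × 8.5 = 2195 J
q2 (melt at 0 °C): 120.1 × 335.0 = 40234 J
q3 (heat water 0.0→33.0 °C): 120.1 × 4.19 × 33.0 = 16606 J
Total: 2195 + 40234 + 16606 = 59035 J = 59.0 kJ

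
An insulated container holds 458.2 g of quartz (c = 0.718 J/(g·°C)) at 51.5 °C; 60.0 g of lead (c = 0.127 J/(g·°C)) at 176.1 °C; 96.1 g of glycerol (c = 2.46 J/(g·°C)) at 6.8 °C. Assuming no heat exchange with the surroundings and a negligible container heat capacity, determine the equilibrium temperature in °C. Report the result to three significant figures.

Σ mᵢcᵢ(T − Tᵢ) = 0  ⇒  T = Σ mᵢcᵢTᵢ / Σ mᵢcᵢ
Σ mᵢcᵢ = 458.2×0.718 + 60.0×0.127 + 96.1×2.46 = 573.0136
Σ mᵢcᵢTᵢ = 328.9876×51.5 + 7.62×176.1 + 236.406×6.8 = 19892
T = 19892 / 573.0136 = 34.71 °C

T_f = 34.7 °C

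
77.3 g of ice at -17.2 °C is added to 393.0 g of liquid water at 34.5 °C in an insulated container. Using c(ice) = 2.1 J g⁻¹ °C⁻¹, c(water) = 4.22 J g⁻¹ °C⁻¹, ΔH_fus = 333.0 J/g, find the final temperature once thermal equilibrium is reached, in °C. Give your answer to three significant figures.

T_f = 14.5 °C

Heat to bring ice to 0 °C and melt it: q₁ = 77.3×2.1×17.2 + 77.3×333.0 = 28533 J
Heat the water can supply cooling to 0 °C: 393.0×4.22×34.5 = 57216.9 J > q₁, so all ice melts.
Energy balance: 393.0×4.22×(34.5 − T) = 28533 + 77.3×4.22×(T − 0)
1658.46(34.5 − T) = 28533 + 326.206 T
57216.9 − 28533 = 1984.666 T
T = 28683.9 / 1984.666 = 14.45 °C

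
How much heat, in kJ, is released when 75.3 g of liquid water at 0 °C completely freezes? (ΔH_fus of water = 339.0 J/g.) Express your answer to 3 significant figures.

q = m × ΔH_fus = 75.3 × 339.0 = 25530 J = 25.5 kJ

q = 25.5 kJ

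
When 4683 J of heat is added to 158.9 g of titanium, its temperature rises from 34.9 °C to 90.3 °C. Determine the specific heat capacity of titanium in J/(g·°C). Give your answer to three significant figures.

c = q / (m ΔT) = 4683 / (158.9 × 55.4)
c = 4683 / 8803.06 = 0.532 J/(g·°C)

c = 0.532 J/(g·°C)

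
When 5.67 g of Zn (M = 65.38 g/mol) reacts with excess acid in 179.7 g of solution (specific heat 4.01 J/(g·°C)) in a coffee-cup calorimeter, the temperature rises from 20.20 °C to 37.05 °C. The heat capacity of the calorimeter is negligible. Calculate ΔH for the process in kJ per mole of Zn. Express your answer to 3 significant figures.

|ΔT| = |37.05 − 20.20| = 16.85 °C
|q_surr| = (179.7 × 4.01) × 16.85 = 720.597 × 16.85 = 12140 J
n(Zn) = 5.67 / 65.38 = 0.08672 mol
Temperature rose, so q_rxn = −|q_surr| = -12.14 kJ
ΔH = q_rxn / n = -140.0 kJ/mol

ΔH = -140 kJ/mol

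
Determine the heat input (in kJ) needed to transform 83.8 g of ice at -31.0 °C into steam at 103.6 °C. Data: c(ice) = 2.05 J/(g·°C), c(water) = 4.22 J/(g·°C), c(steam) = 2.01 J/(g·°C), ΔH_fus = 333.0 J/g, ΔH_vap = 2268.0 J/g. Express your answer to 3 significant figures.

q = 259 kJ

q1 (heat ice -31.0→0.0 °C): 83.8 × 2.05 × 31.0 = 5325 J
q2 (melt at 0 °C): 83.8 × 333.0 = 27905 J
q3 (heat water 0.0→100.0 °C): 83.8 × 4.22 × 100.0 = 35364 J
q4 (vaporize at 100 °C): 83.8 × 2268.0 = 190058 J
q5 (heat steam 100.0→103.6 °C): 83.8 × 2.01 × 3.6 = 606 J
Total: 5325 + 27905 + 35364 + 190058 + 606 = 259258 J = 259 kJ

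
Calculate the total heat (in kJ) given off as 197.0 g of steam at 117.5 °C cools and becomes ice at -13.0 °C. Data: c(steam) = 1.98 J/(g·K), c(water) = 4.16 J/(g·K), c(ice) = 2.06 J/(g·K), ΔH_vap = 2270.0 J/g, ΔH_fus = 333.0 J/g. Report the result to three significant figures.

q = 607 kJ

q1 (cool steam 117.5→100 °C): 197.0 × 1.98 × 17.5 = 6826 J
q2 (condense at 100 °C): 197.0 × 2270.0 = 447190 J
q3 (cool water 100→0 °C): 197.0 × 4.16 × 100.0 = 81952 J
q4 (freeze at 0 °C): 197.0 × 333.0 = 65601 J
q5 (cool ice 0→-13.0 °C): 197.0 × 2.06 × 13.0 = 5276 J
Total: 6826 + 447190 + 81952 + 65601 + 5276 = 606845 J = 607 kJ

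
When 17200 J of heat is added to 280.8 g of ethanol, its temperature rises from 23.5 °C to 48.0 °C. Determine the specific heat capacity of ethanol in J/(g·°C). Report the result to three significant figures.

c = q / (m ΔT) = 17200 / (280.8 × 24.5)
c = 17200 / 6879.6 = 2.50 J/(g·°C)

c = 2.50 J/(g·°C)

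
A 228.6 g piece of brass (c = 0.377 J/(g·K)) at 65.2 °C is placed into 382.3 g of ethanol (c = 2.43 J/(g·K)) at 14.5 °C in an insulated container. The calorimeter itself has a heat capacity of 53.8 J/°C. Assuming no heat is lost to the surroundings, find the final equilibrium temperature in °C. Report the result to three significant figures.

Heat lost by brass = heat gained by ethanol + calorimeter.
(228.6)(0.377)(65.2 − T) = [(382.3)(2.43) + 53.8](T − 14.5)
86.1822 (65.2 − T) = 982.789 (T − 14.5)
5619.1 − 86.1822 T = 982.789 T − 14250
19869.1 = 1068.9712 T
T = 18.59 °C

T_f = 18.6 °C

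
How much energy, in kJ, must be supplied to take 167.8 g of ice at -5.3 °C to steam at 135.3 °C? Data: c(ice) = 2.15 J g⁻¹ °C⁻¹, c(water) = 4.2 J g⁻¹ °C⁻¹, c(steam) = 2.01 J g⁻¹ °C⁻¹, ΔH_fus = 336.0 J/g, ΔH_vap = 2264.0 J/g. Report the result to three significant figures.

q1 (heat ice -5.3→0.0 °C): 167.8 × 2.15 × 5.3 = 1912 J
q2 (melt at 0 °C): 167.8 × 336.0 = 56381 J
q3 (heat water 0.0→100.0 °C): 167.8 × 4.2 × 100.0 = 70476 J
q4 (vaporize at 100 °C): 167.8 × 2264.0 = 379899 J
q5 (heat steam 100.0→135.3 °C): 167.8 × 2.01 × 35.3 = 11906 J
Total: 1912 + 56381 + 70476 + 379899 + 11906 = 520574 J = 521 kJ

q = 521 kJ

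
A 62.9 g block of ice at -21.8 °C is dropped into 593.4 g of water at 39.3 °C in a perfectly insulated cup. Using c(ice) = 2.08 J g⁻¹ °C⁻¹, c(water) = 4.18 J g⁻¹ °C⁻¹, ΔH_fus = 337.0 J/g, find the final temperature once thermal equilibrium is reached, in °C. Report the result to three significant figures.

T_f = 26.8 °C

Heat to bring ice to 0 °C and melt it: q₁ = 62.9×2.08×21.8 + 62.9×337.0 = 24049 J
Heat the water can supply cooling to 0 °C: 593.4×4.18×39.3 = 97480.2 J > q₁, so all ice melts.
Energy balance: 593.4×4.18×(39.3 − T) = 24049 + 62.9×4.18×(T − 0)
2480.412(39.3 − T) = 24049 + 262.922 T
97480.2 − 24049 = 2743.334 T
T = 73431.2 / 2743.334 = 26.77 °C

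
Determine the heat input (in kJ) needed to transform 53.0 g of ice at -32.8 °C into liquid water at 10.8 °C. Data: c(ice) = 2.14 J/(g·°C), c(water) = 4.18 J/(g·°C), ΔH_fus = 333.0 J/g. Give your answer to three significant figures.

q = 23.8 kJ

q1 (heat ice -32.8→0.0 °C): 53.0 × 2.14 × 32.8 = 3720 J
q2 (melt at 0 °C): 53.0 × 333.0 = 17649 J
q3 (heat water 0.0→10.8 °C): 53.0 × 4.18 × 10.8 = 2393 J
Total: 3720 + 17649 + 2393 = 23762 J = 23.8 kJ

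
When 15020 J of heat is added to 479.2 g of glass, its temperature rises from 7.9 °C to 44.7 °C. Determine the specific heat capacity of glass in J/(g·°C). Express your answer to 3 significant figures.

c = 0.852 J/(g·°C)

c = q / (m ΔT) = 15020 / (479.2 × 36.8)
c = 15020 / 17634.56 = 0.852 J/(g·°C)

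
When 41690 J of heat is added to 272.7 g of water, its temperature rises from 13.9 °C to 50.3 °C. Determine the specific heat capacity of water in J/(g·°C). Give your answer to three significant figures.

c = 4.20 J/(g·°C)

c = q / (m ΔT) = 41690 / (272.7 × 36.4)
c = 41690 / 9926.28 = 4.20 J/(g·°C)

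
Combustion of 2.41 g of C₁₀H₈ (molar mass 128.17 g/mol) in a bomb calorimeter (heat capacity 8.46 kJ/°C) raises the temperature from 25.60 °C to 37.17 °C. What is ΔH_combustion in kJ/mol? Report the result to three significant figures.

ΔT = 37.17 − 25.60 = 11.57 °C
q_cal = C_cal × ΔT = 8.46 × 11.57 = 97.8822 kJ
n = 2.41 / 128.17 = 0.01880 mol
q_rxn = −q_cal = -97.8822 kJ
ΔH = -97.8822 / 0.01880 = -5207 kJ/mol

ΔH = -5210 kJ/mol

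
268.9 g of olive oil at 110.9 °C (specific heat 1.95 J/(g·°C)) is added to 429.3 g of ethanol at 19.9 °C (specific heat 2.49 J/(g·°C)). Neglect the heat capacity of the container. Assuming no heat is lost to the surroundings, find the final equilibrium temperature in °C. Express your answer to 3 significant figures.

Heat lost by olive oil = heat gained by ethanol.
(268.9)(1.95)(110.9 − T) = (429.3)(2.49)(T − 19.9)
524.355 (110.9 − T) = 1068.957 (T − 19.9)
58151 − 524.355 T = 1068.957 T − 21272
79423 = 1593.312 T
T = 49.848 °C

T_f = 49.8 °C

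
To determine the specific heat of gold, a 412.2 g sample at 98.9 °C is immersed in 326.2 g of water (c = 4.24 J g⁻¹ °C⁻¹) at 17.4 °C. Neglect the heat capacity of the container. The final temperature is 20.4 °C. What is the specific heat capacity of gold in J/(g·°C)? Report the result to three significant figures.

q_gained = (326.2 × 4.24) × (20.4 − 17.4) = 4149 J
q_lost = 412.2 × c × (98.9 − 20.4) = 32357.7 c
Set equal: c = 4149 / 32357.7 = 0.128 J/(g·°C)

c = 0.128 J/(g·°C)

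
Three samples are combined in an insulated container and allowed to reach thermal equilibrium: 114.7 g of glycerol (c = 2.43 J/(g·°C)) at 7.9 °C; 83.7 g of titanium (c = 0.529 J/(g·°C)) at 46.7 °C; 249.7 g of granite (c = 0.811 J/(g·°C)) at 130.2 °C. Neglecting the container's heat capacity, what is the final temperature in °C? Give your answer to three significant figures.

Σ mᵢcᵢ(T − Tᵢ) = 0  ⇒  T = Σ mᵢcᵢTᵢ / Σ mᵢcᵢ
Σ mᵢcᵢ = 114.7×2.43 + 83.7×0.529 + 249.7×0.811 = 525.5050
Σ mᵢcᵢTᵢ = 278.721×7.9 + 44.2773×46.7 + 202.5067×130.2 = 30636
T = 30636 / 525.5050 = 58.30 °C

T_f = 58.3 °C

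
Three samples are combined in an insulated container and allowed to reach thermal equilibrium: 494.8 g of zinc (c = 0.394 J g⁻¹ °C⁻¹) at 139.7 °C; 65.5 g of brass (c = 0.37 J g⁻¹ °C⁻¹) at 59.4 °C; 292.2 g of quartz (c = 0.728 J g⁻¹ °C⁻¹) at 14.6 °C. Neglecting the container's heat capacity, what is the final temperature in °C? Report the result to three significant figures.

T_f = 73.6 °C

Σ mᵢcᵢ(T − Tᵢ) = 0  ⇒  T = Σ mᵢcᵢTᵢ / Σ mᵢcᵢ
Σ mᵢcᵢ = 494.8×0.394 + 65.5×0.37 + 292.2×0.728 = 431.9078
Σ mᵢcᵢTᵢ = 194.9512×139.7 + 24.235×59.4 + 212.7216×14.6 = 31780
T = 31780 / 431.9078 = 73.58 °C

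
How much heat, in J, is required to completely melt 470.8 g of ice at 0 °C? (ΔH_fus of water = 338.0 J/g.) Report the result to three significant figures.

q = m × ΔH_fus = 470.8 × 338.0 = 159100 J

q = 159000 J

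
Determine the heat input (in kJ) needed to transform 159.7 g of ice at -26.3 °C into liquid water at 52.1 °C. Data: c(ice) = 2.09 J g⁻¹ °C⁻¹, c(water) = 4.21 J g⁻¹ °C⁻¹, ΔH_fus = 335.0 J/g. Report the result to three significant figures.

q = 97.3 kJ

q1 (heat ice -26.3→0.0 °C): 159.7 × 2.09 × 26.3 = 8778 J
q2 (melt at 0 °C): 159.7 × 335.0 = 53500 J
q3 (heat water 0.0→52.1 °C): 159.7 × 4.21 × 52.1 = 35029 J
Total: 8778 + 53500 + 35029 = 97307 J = 97.3 kJ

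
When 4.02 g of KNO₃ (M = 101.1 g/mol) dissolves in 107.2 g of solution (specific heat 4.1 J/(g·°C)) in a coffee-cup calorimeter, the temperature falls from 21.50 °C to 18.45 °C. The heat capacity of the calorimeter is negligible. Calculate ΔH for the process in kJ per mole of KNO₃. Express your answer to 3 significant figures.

ΔH = 33.7 kJ/mol

|ΔT| = |18.45 − 21.50| = 3.05 °C
|q_surr| = (107.2 × 4.1) × 3.05 = 439.52 × 3.05 = 1341 J
n(KNO₃) = 4.02 / 101.1 = 0.03976 mol
Temperature fell, so q_rxn = +|q_surr| = 1.341 kJ
ΔH = q_rxn / n = 33.73 kJ/mol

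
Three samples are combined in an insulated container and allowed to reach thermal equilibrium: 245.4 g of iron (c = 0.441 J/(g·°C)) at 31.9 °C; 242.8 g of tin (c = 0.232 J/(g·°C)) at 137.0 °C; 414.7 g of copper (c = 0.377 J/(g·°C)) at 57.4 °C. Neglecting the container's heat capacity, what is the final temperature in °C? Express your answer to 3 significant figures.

T_f = 62.8 °C

Σ mᵢcᵢ(T − Tᵢ) = 0  ⇒  T = Σ mᵢcᵢTᵢ / Σ mᵢcᵢ
Σ mᵢcᵢ = 245.4×0.441 + 242.8×0.232 + 414.7×0.377 = 320.8929
Σ mᵢcᵢTᵢ = 108.2214×31.9 + 56.3296×137.0 + 156.3419×57.4 = 20143
T = 20143 / 320.8929 = 62.77 °C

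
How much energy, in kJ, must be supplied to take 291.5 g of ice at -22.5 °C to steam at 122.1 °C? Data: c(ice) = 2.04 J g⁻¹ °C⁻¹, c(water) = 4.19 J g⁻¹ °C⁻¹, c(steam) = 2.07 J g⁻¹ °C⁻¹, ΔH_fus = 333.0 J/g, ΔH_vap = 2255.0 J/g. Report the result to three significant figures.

q1 (heat ice -22.5→0.0 °C): 291.5 × 2.04 × 22.5 = 13380 J
q2 (melt at 0 °C): 291.5 × 333.0 = 97070 J
q3 (heat water 0.0→100.0 °C): 291.5 × 4.19 × 100.0 = 122139 J
q4 (vaporize at 100 °C): 291.5 × 2255.0 = 657333 J
q5 (heat steam 100.0→122.1 °C): 291.5 × 2.07 × 22.1 = 13335 J
Total: 13380 + 97070 + 122139 + 657333 + 13335 = 903257 J = 903 kJ

q = 903 kJ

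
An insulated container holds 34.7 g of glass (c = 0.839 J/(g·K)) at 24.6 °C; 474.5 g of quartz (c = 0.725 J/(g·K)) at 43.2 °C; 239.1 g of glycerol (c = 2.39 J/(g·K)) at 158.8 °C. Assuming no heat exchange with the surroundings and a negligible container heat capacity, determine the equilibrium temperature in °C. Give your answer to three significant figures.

T_f = 113 °C

Σ mᵢcᵢ(T − Tᵢ) = 0  ⇒  T = Σ mᵢcᵢTᵢ / Σ mᵢcᵢ
Σ mᵢcᵢ = 34.7×0.839 + 474.5×0.725 + 239.1×2.39 = 944.5748
Σ mᵢcᵢTᵢ = 29.1133×24.6 + 344.0125×43.2 + 571.449×158.8 = 106320
T = 106320 / 944.5748 = 112.6 °C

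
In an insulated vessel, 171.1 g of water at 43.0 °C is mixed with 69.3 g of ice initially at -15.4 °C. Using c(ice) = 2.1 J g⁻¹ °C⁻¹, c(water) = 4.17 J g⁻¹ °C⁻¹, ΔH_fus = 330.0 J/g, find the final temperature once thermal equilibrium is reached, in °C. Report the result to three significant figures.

Heat to bring ice to 0 °C and melt it: q₁ = 69.3×2.1×15.4 + 69.3×330.0 = 25110 J
Heat the water can supply cooling to 0 °C: 171.1×4.17×43.0 = 30679.9 J > q₁, so all ice melts.
Energy balance: 171.1×4.17×(43.0 − T) = 25110 + 69.3×4.17×(T − 0)
713.487(43.0 − T) = 25110 + 288.981 T
30679.9 − 25110 = 1002.468 T
T = 5569.9 / 1002.468 = 5.556 °C

T_f = 5.56 °C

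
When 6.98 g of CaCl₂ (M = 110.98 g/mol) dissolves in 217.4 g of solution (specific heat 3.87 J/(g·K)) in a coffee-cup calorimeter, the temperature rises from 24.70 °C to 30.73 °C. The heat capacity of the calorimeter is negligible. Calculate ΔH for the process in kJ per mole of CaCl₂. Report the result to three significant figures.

|ΔT| = |30.73 − 24.70| = 6.03 °C
|q_surr| = (217.4 × 3.87) × 6.03 = 841.338 × 6.03 = 5073 J
n(CaCl₂) = 6.98 / 110.98 = 0.06289 mol
Temperature rose, so q_rxn = −|q_surr| = -5.073 kJ
ΔH = q_rxn / n = -80.66 kJ/mol

ΔH = -80.7 kJ/mol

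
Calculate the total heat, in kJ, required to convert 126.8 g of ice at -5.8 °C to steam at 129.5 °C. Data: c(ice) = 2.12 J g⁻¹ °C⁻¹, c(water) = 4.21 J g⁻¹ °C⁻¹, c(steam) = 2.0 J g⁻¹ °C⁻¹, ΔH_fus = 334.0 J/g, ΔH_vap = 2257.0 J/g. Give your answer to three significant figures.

q1 (heat ice -5.8→0.0 °C): 126.8 × 2.12 × 5.8 = 1559 J
q2 (melt at 0 °C): 126.8 × 334.0 = 42351 J
q3 (heat water 0.0→100.0 °C): 126.8 × 4.21 × 100.0 = 53383 J
q4 (vaporize at 100 °C): 126.8 × 2257.0 = 286188 J
q5 (heat steam 100.0→129.5 °C): 126.8 × 2.0 × 29.5 = 7481 J
Total: 1559 + 42351 + 53383 + 286188 + 7481 = 390962 J = 391 kJ

q = 391 kJ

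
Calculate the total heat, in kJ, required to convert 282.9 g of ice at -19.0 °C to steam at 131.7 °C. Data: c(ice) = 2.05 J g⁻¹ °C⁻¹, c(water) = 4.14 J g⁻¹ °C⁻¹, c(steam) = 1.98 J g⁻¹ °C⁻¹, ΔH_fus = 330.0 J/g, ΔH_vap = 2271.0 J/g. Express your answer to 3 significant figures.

q1 (heat ice -19.0→0.0 °C): 282.9 × 2.05 × 19.0 = 11019 J
q2 (melt at 0 °C): 282.9 × 330.0 = 93357 J
q3 (heat water 0.0→100.0 °C): 282.9 × 4.14 × 100.0 = 117121 J
q4 (vaporize at 100 °C): 282.9 × 2271.0 = 642466 J
q5 (heat steam 100.0→131.7 °C): 282.9 × 1.98 × 31.7 = 17757 J
Total: 11019 + 93357 + 117121 + 642466 + 17757 = 881720 J = 882 kJ

q = 882 kJ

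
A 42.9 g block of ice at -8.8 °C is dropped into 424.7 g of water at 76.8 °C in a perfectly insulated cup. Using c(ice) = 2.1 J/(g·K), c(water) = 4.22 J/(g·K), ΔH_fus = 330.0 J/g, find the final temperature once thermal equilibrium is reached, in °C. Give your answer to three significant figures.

Heat to bring ice to 0 °C and melt it: q₁ = 42.9×2.1×8.8 + 42.9×330.0 = 14950 J
Heat the water can supply cooling to 0 °C: 424.7×4.22×76.8 = 137644 J > q₁, so all ice melts.
Energy balance: 424.7×4.22×(76.8 − T) = 14950 + 42.9×4.22×(T − 0)
1792.234(76.8 − T) = 14950 + 181.038 T
137644 − 14950 = 1973.272 T
T = 122694 / 1973.272 = 62.18 °C

T_f = 62.2 °C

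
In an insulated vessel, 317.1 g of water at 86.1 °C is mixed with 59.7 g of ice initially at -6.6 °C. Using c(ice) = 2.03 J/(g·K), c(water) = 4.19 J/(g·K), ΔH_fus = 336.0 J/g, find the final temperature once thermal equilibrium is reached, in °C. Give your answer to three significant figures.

Heat to bring ice to 0 °C and melt it: q₁ = 59.7×2.03×6.6 + 59.7×336.0 = 20859 J
Heat the water can supply cooling to 0 °C: 317.1×4.19×86.1 = 114397 J > q₁, so all ice melts.
Energy balance: 317.1×4.19×(86.1 − T) = 20859 + 59.7×4.19×(T − 0)
1328.649(86.1 − T) = 20859 + 250.143 T
114397 − 20859 = 1578.792 T
T = 93538 / 1578.792 = 59.247 °C

T_f = 59.2 °C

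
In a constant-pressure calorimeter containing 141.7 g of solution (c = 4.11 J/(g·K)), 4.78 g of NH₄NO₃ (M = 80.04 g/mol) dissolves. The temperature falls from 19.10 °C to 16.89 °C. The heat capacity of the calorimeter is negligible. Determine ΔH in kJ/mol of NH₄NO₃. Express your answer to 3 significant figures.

|ΔT| = |16.89 − 19.10| = 2.21 °C
|q_surr| = (141.7 × 4.11) × 2.21 = 582.387 × 2.21 = 1287 J
n(NH₄NO₃) = 4.78 / 80.04 = 0.05972 mol
Temperature fell, so q_rxn = +|q_surr| = 1.287 kJ
ΔH = q_rxn / n = 21.55 kJ/mol

ΔH = 21.6 kJ/mol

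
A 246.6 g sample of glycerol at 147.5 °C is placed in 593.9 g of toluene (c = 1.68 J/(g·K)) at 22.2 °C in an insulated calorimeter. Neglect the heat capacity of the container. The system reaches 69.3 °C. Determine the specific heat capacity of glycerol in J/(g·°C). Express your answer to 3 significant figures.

c = 2.44 J/(g·°C)

q_gained = (593.9 × 1.68) × (69.3 − 22.2) = 46990 J
q_lost = 246.6 × c × (147.5 − 69.3) = 19284.12 c
Set equal: c = 46990 / 19284.12 = 2.44 J/(g·°C)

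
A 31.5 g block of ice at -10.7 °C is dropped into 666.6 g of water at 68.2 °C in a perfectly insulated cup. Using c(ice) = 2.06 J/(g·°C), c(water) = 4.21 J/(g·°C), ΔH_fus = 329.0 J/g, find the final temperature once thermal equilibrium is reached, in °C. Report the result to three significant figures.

Heat to bring ice to 0 °C and melt it: q₁ = 31.5×2.06×10.7 + 31.5×329.0 = 11058 J
Heat the water can supply cooling to 0 °C: 666.6×4.21×68.2 = 191396 J > q₁, so all ice melts.
Energy balance: 666.6×4.21×(68.2 − T) = 11058 + 31.5×4.21×(T − 0)
2806.386(68.2 − T) = 11058 + 132.615 T
191396 − 11058 = 2939.001 T
T = 180338 / 2939.001 = 61.36 °C

T_f = 61.4 °C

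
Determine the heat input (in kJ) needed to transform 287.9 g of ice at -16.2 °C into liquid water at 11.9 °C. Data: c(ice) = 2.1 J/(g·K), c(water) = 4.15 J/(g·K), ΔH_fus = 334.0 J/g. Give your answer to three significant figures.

q = 120 kJ

q1 (heat ice -16.2→0.0 °C): 287.9 × 2.1 × 16.2 = 9794 J
q2 (melt at 0 °C): 287.9 × 334.0 = 96159 J
q3 (heat water 0.0→11.9 °C): 287.9 × 4.15 × 11.9 = 14218 J
Total: 9794 + 96159 + 14218 = 120171 J = 120 kJ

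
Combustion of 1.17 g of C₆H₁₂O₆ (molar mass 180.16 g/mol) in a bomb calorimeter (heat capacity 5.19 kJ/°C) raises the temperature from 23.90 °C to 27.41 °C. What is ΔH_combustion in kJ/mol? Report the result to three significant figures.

ΔH = -2810 kJ/mol

ΔT = 27.41 − 23.90 = 3.51 °C
q_cal = C_cal × ΔT = 5.19 × 3.51 = 18.2169 kJ
n = 1.17 / 180.16 = 0.006494 mol
q_rxn = −q_cal = -18.2169 kJ
ΔH = -18.2169 / 0.006494 = -2805 kJ/mol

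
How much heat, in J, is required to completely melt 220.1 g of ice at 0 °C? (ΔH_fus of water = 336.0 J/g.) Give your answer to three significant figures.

q = m × ΔH_fus = 220.1 × 336.0 = 73950 J

q = 74000 J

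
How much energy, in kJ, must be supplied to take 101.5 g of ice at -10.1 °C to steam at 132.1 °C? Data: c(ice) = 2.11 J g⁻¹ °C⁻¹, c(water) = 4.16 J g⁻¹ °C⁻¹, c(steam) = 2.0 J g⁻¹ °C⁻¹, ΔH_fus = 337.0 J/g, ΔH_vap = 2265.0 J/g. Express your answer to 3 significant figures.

q1 (heat ice -10.1→0.0 °C): 101.5 × 2.11 × 10.1 = 2163 J
q2 (melt at 0 °C): 101.5 × 337.0 = 34206 J
q3 (heat water 0.0→100.0 °C): 101.5 × 4.16 × 100.0 = 42224 J
q4 (vaporize at 100 °C): 101.5 × 2265.0 = 229898 J
q5 (heat steam 100.0→132.1 °C): 101.5 × 2.0 × 32.1 = 6516 J
Total: 2163 + 34206 + 42224 + 229898 + 6516 = 315007 J = 315 kJ

q = 315 kJ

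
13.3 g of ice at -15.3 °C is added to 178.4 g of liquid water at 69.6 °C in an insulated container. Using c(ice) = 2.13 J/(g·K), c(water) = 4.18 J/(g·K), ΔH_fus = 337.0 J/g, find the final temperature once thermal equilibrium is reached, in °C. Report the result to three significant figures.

Heat to bring ice to 0 °C and melt it: q₁ = 13.3×2.13×15.3 + 13.3×337.0 = 4915.5 J
Heat the water can supply cooling to 0 °C: 178.4×4.18×69.6 = 51901.6 J > q₁, so all ice melts.
Energy balance: 178.4×4.18×(69.6 − T) = 4915.5 + 13.3×4.18×(T − 0)
745.712(69.6 − T) = 4915.5 + 55.594 T
51901.6 − 4915.5 = 801.306 T
T = 46986.1 / 801.306 = 58.64 °C

T_f = 58.6 °C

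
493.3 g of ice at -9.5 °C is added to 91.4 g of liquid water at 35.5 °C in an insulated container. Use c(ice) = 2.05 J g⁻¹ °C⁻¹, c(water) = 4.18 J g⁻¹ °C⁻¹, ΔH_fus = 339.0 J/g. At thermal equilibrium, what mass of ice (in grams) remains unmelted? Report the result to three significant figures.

Heat to warm all ice to 0 °C: 493.3×2.05×9.5 = 9607.0 J
Heat released by water cooling to 0 °C: 91.4×4.18×35.5 = 13563 J
13563 J < 9607.0 + 493.3×339.0 = 176835.7 J, so not all ice melts; final T = 0 °C.
Heat left for melting: 13563 − 9607.0 = 3956.0 J
Mass melted = 3956.0 / 339.0 = 11.67 g
Ice remaining = 493.3 − 11.67 = 481.63 g

m_ice remaining = 482 g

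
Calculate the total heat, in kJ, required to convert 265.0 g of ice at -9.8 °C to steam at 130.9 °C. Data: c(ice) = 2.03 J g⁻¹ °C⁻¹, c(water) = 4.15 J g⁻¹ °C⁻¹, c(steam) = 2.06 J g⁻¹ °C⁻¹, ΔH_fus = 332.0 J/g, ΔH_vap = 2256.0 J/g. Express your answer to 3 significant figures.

q = 818 kJ

q1 (heat ice -9.8→0.0 °C): 265.0 × 2.03 × 9.8 = 5272 J
q2 (melt at 0 °C): 265.0 × 332.0 = 87980 J
q3 (heat water 0.0→100.0 °C): 265.0 × 4.15 × 100.0 = 109975 J
q4 (vaporize at 100 °C): 265.0 × 2256.0 = 597840 J
q5 (heat steam 100.0→130.9 °C): 265.0 × 2.06 × 30.9 = 16868 J
Total: 5272 + 87980 + 109975 + 597840 + 16868 = 817935 J = 818 kJ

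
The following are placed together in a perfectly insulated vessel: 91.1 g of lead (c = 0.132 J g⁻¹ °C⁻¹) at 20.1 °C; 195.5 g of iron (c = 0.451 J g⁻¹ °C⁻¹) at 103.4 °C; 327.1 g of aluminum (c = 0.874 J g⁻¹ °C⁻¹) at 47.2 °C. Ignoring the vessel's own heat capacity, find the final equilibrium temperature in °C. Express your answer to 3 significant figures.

T_f = 59.2 °C

Σ mᵢcᵢ(T − Tᵢ) = 0  ⇒  T = Σ mᵢcᵢTᵢ / Σ mᵢcᵢ
Σ mᵢcᵢ = 91.1×0.132 + 195.5×0.451 + 327.1×0.874 = 386.0811
Σ mᵢcᵢTᵢ = 12.0252×20.1 + 88.1705×103.4 + 285.8854×47.2 = 22852
T = 22852 / 386.0811 = 59.19 °C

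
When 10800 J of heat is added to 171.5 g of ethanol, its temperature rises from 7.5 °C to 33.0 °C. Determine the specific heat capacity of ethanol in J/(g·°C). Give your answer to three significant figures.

c = 2.47 J/(g·°C)

c = q / (m ΔT) = 10800 / (171.5 × 25.5)
c = 10800 / 4373.25 = 2.47 J/(g·°C)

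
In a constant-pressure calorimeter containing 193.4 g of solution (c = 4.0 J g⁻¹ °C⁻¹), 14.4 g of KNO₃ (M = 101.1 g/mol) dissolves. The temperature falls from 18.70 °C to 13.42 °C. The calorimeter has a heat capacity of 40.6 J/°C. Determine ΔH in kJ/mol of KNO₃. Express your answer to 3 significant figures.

|ΔT| = |13.42 − 18.70| = 5.28 °C
|q_surr| = (193.4 × 4.0 + 40.6) × 5.28 = 814.2 × 5.28 = 4299 J
n(KNO₃) = 14.4 / 101.1 = 0.1424 mol
Temperature fell, so q_rxn = +|q_surr| = 4.299 kJ
ΔH = q_rxn / n = 30.19 kJ/mol

ΔH = 30.2 kJ/mol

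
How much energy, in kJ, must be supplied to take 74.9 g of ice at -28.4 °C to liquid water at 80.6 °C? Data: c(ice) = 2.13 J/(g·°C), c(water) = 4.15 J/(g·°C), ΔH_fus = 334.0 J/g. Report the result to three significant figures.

q = 54.6 kJ

q1 (heat ice -28.4→0.0 °C): 74.9 × 2.13 × 28.4 = 4531 J
q2 (melt at 0 °C): 74.9 × 334.0 = 25017 J
q3 (heat water 0.0→80.6 °C): 74.9 × 4.15 × 80.6 = 25053 J
Total: 4531 + 25017 + 25053 = 54601 J = 54.6 kJ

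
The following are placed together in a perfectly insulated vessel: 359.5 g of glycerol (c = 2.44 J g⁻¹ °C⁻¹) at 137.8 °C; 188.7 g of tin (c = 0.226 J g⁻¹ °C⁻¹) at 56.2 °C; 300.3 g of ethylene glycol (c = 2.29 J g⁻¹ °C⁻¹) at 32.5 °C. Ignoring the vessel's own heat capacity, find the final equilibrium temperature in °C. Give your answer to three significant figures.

T_f = 90.6 °C

Σ mᵢcᵢ(T − Tᵢ) = 0  ⇒  T = Σ mᵢcᵢTᵢ / Σ mᵢcᵢ
Σ mᵢcᵢ = 359.5×2.44 + 188.7×0.226 + 300.3×2.29 = 1607.5132
Σ mᵢcᵢTᵢ = 877.18×137.8 + 42.6462×56.2 + 687.687×32.5 = 145620
T = 145620 / 1607.5132 = 90.59 °C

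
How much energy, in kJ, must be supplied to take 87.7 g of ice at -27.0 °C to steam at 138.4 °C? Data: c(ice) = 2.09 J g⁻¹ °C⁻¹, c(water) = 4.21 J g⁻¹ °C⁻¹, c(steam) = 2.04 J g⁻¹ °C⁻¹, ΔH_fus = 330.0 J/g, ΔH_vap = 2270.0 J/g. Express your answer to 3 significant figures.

q1 (heat ice -27.0→0.0 °C): 87.7 × 2.09 × 27.0 = 4949 J
q2 (melt at 0 °C): 87.7 × 330.0 = 28941 J
q3 (heat water 0.0→100.0 °C): 87.7 × 4.21 × 100.0 = 36922 J
q4 (vaporize at 100 °C): 87.7 × 2270.0 = 199079 J
q5 (heat steam 100.0→138.4 °C): 87.7 × 2.04 × 38.4 = 6870 J
Total: 4949 + 28941 + 36922 + 199079 + 6870 = 276761 J = 277 kJ

q = 277 kJ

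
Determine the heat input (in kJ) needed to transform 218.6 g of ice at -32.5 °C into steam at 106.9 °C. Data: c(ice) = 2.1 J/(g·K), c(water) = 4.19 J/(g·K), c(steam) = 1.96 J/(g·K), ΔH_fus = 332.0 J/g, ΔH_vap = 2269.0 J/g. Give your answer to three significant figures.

q1 (heat ice -32.5→0.0 °C): 218.6 × 2.1 × 32.5 = 14919 J
q2 (melt at 0 °C): 218.6 × 332.0 = 72575 J
q3 (heat water 0.0→100.0 °C): 218.6 × 4.19 × 100.0 = 91593 J
q4 (vaporize at 100 °C): 218.6 × 2269.0 = 496003 J
q5 (heat steam 100.0→106.9 °C): 218.6 × 1.96 × 6.9 = 2956 J
Total: 14919 + 72575 + 91593 + 496003 + 2956 = 678046 J = 678 kJ

q = 678 kJ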